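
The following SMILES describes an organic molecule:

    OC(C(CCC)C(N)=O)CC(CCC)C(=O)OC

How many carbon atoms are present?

13

Count every carbon token in the SMILES (each C, including those in ring-closure positions and inside branches).
Carbon count: 13.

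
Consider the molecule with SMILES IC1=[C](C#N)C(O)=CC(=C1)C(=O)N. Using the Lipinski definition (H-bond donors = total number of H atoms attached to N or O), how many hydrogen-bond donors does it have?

Donors: find every N or O and count the H atoms it carries.
  atom 5 (N): bond orders sum to 3 → 0 H
  atom 7 (O): bond orders sum to 1 → 1 H
  atom 12 (O): bond orders sum to 2 → 0 H
  atom 13 (N): bond orders sum to 1 → 2 H
Lipinski HBD = 3.

3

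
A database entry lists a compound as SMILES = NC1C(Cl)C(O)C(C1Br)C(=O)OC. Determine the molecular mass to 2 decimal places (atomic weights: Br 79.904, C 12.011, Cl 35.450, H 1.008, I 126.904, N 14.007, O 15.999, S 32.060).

First, the molecular formula is C7H11BrClNO3 (counting implicit H from valence).
  Br: 1 × 79.904 = 79.904
  C: 7 × 12.011 = 84.077
  Cl: 1 × 35.450 = 35.450
  H: 11 × 1.008 = 11.088
  N: 1 × 14.007 = 14.007
  O: 3 × 15.999 = 47.997
Sum: 1×79.904 + 7×12.011 + 1×35.450 + 11×1.008 + 1×14.007 + 3×15.999 = 272.523 → 272.52 g/mol.

272.52 g/mol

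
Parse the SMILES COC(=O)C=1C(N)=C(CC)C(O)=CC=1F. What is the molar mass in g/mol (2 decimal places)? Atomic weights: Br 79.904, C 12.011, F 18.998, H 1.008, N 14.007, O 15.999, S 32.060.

213.21 g/mol

First, the molecular formula is C10H12FNO3 (counting implicit H from valence).
  C: 10 × 12.011 = 120.110
  F: 1 × 18.998 = 18.998
  H: 12 × 1.008 = 12.096
  N: 1 × 14.007 = 14.007
  O: 3 × 15.999 = 47.997
Sum: 10×12.011 + 1×18.998 + 12×1.008 + 1×14.007 + 3×15.999 = 213.208 → 213.21 g/mol.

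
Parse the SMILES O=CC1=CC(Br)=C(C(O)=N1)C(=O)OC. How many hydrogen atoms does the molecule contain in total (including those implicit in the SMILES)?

Walk through each heavy atom and fill implicit hydrogens from standard valence (C 4, N 3, O 2, S 2, halogen 1):
  atom 1: O, bond orders sum to 2 (valence 2) → 0 H
  atom 2: C, bond orders sum to 3 (valence 4) → 1 H
  atom 3: C, bond orders sum to 4 (valence 4) → 0 H
  atom 4: C, bond orders sum to 3 (valence 4) → 1 H
  atom 5: C, bond orders sum to 4 (valence 4) → 0 H
  atom 6: Br (halogen, monovalent) → 0 H
  atom 7: C, bond orders sum to 4 (valence 4) → 0 H
  atom 8: C, bond orders sum to 4 (valence 4) → 0 H
  atom 9: O, bond orders sum to 1 (valence 2) → 1 H
  atom 10: N, bond orders sum to 3 (valence 3) → 0 H
  atom 11: C, bond orders sum to 4 (valence 4) → 0 H
  atom 12: O, bond orders sum to 2 (valence 2) → 0 H
  atom 13: O, bond orders sum to 2 (valence 2) → 0 H
  atom 14: C, bond orders sum to 1 (valence 4) → 3 H
Total hydrogens: 6.

6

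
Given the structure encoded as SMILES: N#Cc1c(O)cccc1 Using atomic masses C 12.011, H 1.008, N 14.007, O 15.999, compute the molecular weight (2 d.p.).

119.12 g/mol

First, the molecular formula is C7H5NO (counting implicit H from valence).
  C: 7 × 12.011 = 84.077
  H: 5 × 1.008 = 5.040
  N: 1 × 14.007 = 14.007
  O: 1 × 15.999 = 15.999
Sum: 7×12.011 + 5×1.008 + 1×14.007 + 1×15.999 = 119.123 → 119.12 g/mol.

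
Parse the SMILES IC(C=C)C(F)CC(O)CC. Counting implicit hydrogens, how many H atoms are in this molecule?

14

Walk through each heavy atom and fill implicit hydrogens from standard valence (C 4, N 3, O 2, S 2, halogen 1):
  atom 1: I (halogen, monovalent) → 0 H
  atom 2: C, bond orders sum to 3 (valence 4) → 1 H
  atom 3: C, bond orders sum to 3 (valence 4) → 1 H
  atom 4: C, bond orders sum to 2 (valence 4) → 2 H
  atom 5: C, bond orders sum to 3 (valence 4) → 1 H
  atom 6: F (halogen, monovalent) → 0 H
  atom 7: C, bond orders sum to 2 (valence 4) → 2 H
  atom 8: C, bond orders sum to 3 (valence 4) → 1 H
  atom 9: O, bond orders sum to 1 (valence 2) → 1 H
  atom 10: C, bond orders sum to 2 (valence 4) → 2 H
  atom 11: C, bond orders sum to 1 (valence 4) → 3 H
Total hydrogens: 14.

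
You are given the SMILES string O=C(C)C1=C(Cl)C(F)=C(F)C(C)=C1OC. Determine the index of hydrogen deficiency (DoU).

Molecular formula: C10H9ClF2O2.
DoU = (2C + 2 + N − H − X) / 2, where X is the halogen count and O/S are ignored.
    = (2·10 + 2 + 0 − 9 − 3) / 2 = 10 / 2 = 5.

5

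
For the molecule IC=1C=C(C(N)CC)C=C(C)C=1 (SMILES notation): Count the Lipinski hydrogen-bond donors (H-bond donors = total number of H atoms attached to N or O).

2

Donors: find every N or O and count the H atoms it carries.
  atom 6 (N): bond orders sum to 1 → 2 H
Lipinski HBD = 2.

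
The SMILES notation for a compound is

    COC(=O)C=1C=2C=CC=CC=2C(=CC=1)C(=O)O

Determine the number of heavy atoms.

Every atom symbol written in the SMILES (organic subset) is one heavy atom; implicit H are not written.
Heavy atoms by element → C:13, O:4.
Total: 17.

17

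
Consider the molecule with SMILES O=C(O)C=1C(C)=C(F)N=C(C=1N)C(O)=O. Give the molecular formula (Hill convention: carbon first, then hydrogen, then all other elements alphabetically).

Walk through each heavy atom and fill implicit hydrogens from standard valence (C 4, N 3, O 2, S 2, halogen 1):
  atom 1: O, bond orders sum to 2 (valence 2) → 0 H
  atom 2: C, bond orders sum to 4 (valence 4) → 0 H
  atom 3: O, bond orders sum to 1 (valence 2) → 1 H
  atom 4: C, bond orders sum to 4 (valence 4) → 0 H
  atom 5: C, bond orders sum to 4 (valence 4) → 0 H
  atom 6: C, bond orders sum to 1 (valence 4) → 3 H
  atom 7: C, bond orders sum to 4 (valence 4) → 0 H
  atom 8: F (halogen, monovalent) → 0 H
  atom 9: N, bond orders sum to 3 (valence 3) → 0 H
  atom 10: C, bond orders sum to 4 (valence 4) → 0 H
  atom 11: C, bond orders sum to 4 (valence 4) → 0 H
  atom 12: N, bond orders sum to 1 (valence 3) → 2 H
  atom 13: C, bond orders sum to 4 (valence 4) → 0 H
  atom 14: O, bond orders sum to 1 (valence 2) → 1 H
  atom 15: O, bond orders sum to 2 (valence 2) → 0 H
Totals → C:8, H:7, F:1, N:2, O:4.
In Hill order: C8H7FN2O4.

C8H7FN2O4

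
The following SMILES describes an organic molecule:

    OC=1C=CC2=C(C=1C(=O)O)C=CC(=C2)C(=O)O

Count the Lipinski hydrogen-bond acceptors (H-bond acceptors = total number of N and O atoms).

5

N atoms: 0; O atoms: 5.
Lipinski HBA = 0 + 5 = 5.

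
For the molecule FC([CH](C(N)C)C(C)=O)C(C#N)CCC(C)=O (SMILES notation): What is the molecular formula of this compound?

Walk through each heavy atom and fill implicit hydrogens from standard valence (C 4, N 3, O 2, S 2, halogen 1):
  atom 1: F (halogen, monovalent) → 0 H
  atom 2: C, bond orders sum to 3 (valence 4) → 1 H
  atom 3: C with explicit H count 1
  atom 4: C, bond orders sum to 3 (valence 4) → 1 H
  atom 5: N, bond orders sum to 1 (valence 3) → 2 H
  atom 6: C, bond orders sum to 1 (valence 4) → 3 H
  atom 7: C, bond orders sum to 4 (valence 4) → 0 H
  atom 8: C, bond orders sum to 1 (valence 4) → 3 H
  atom 9: O, bond orders sum to 2 (valence 2) → 0 H
  atom 10: C, bond orders sum to 3 (valence 4) → 1 H
  atom 11: C, bond orders sum to 4 (valence 4) → 0 H
  atom 12: N, bond orders sum to 3 (valence 3) → 0 H
  atom 13: C, bond orders sum to 2 (valence 4) → 2 H
  atom 14: C, bond orders sum to 2 (valence 4) → 2 H
  atom 15: C, bond orders sum to 4 (valence 4) → 0 H
  atom 16: C, bond orders sum to 1 (valence 4) → 3 H
  atom 17: O, bond orders sum to 2 (valence 2) → 0 H
Totals → C:12, H:19, F:1, N:2, O:2.

C12H19FN2O2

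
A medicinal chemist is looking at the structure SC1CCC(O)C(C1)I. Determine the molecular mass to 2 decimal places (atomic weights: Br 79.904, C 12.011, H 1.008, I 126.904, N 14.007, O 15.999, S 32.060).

258.12 g/mol

First, the molecular formula is C6H11IOS (counting implicit H from valence).
  C: 6 × 12.011 = 72.066
  H: 11 × 1.008 = 11.088
  I: 1 × 126.904 = 126.904
  O: 1 × 15.999 = 15.999
  S: 1 × 32.060 = 32.060
Sum: 6×12.011 + 11×1.008 + 1×126.904 + 1×15.999 + 1×32.060 = 258.117 → 258.12 g/mol.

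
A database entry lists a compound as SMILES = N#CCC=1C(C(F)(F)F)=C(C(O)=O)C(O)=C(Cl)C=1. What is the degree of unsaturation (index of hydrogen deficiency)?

7

Degree of unsaturation = (number of rings) + (number of π bonds).
Ring closures in the SMILES: 1.
π bonds: 4 double bonds (each 1 DoU), 1 triple bond (each 2 DoU) → 6 DoU from unsaturation.
Total DoU = 1 + 6 = 7.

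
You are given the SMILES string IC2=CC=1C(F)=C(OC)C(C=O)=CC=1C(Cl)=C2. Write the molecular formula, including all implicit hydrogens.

Walk through each heavy atom and fill implicit hydrogens from standard valence (C 4, N 3, O 2, S 2, halogen 1):
  atom 1: I (halogen, monovalent) → 0 H
  atom 2: C, bond orders sum to 4 (valence 4) → 0 H
  atom 3: C, bond orders sum to 3 (valence 4) → 1 H
  atom 4: C, bond orders sum to 4 (valence 4) → 0 H
  atom 5: C, bond orders sum to 4 (valence 4) → 0 H
  atom 6: F (halogen, monovalent) → 0 H
  atom 7: C, bond orders sum to 4 (valence 4) → 0 H
  atom 8: O, bond orders sum to 2 (valence 2) → 0 H
  atom 9: C, bond orders sum to 1 (valence 4) → 3 H
  atom 10: C, bond orders sum to 4 (valence 4) → 0 H
  atom 11: C, bond orders sum to 3 (valence 4) → 1 H
  atom 12: O, bond orders sum to 2 (valence 2) → 0 H
  atom 13: C, bond orders sum to 3 (valence 4) → 1 H
  atom 14: C, bond orders sum to 4 (valence 4) → 0 H
  atom 15: C, bond orders sum to 4 (valence 4) → 0 H
  atom 16: Cl (halogen, monovalent) → 0 H
  atom 17: C, bond orders sum to 3 (valence 4) → 1 H
Totals → C:12, H:7, Cl:1, F:1, I:1, O:2.
In Hill order: C12H7ClFIO2.

C12H7ClFIO2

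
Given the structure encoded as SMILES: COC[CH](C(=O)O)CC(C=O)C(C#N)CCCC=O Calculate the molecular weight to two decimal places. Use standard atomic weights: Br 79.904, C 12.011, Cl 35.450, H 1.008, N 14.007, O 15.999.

First, the molecular formula is C13H19NO5 (counting implicit H from valence).
  C: 13 × 12.011 = 156.143
  H: 19 × 1.008 = 19.152
  N: 1 × 14.007 = 14.007
  O: 5 × 15.999 = 79.995
Sum: 13×12.011 + 19×1.008 + 1×14.007 + 5×15.999 = 269.297 → 269.30 g/mol.

269.30 g/mol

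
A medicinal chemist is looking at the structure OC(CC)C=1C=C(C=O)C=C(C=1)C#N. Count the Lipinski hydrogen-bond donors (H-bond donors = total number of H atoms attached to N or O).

1

Donors: find every N or O and count the H atoms it carries.
  atom 1 (O): bond orders sum to 1 → 1 H
  atom 9 (O): bond orders sum to 2 → 0 H
  atom 14 (N): bond orders sum to 3 → 0 H
Lipinski HBD = 1.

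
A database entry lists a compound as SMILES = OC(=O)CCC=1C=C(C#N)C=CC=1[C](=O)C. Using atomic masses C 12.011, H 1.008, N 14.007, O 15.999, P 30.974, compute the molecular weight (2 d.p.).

First, the molecular formula is C12H11NO3 (counting implicit H from valence).
  C: 12 × 12.011 = 144.132
  H: 11 × 1.008 = 11.088
  N: 1 × 14.007 = 14.007
  O: 3 × 15.999 = 47.997
Sum: 12×12.011 + 11×1.008 + 1×14.007 + 3×15.999 = 217.224 → 217.22 g/mol.

217.22 g/mol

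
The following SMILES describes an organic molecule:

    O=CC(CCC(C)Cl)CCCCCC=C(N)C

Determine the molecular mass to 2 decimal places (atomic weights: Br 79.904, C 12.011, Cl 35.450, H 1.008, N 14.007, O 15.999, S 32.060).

First, the molecular formula is C14H26ClNO (counting implicit H from valence).
  C: 14 × 12.011 = 168.154
  Cl: 1 × 35.450 = 35.450
  H: 26 × 1.008 = 26.208
  N: 1 × 14.007 = 14.007
  O: 1 × 15.999 = 15.999
Sum: 14×12.011 + 1×35.450 + 26×1.008 + 1×14.007 + 1×15.999 = 259.818 → 259.82 g/mol.

259.82 g/mol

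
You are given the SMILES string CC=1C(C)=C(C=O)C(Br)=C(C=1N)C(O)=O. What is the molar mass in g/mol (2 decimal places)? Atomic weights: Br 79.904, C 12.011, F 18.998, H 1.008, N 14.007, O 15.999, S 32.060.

272.10 g/mol

First, the molecular formula is C10H10BrNO3 (counting implicit H from valence).
  Br: 1 × 79.904 = 79.904
  C: 10 × 12.011 = 120.110
  H: 10 × 1.008 = 10.080
  N: 1 × 14.007 = 14.007
  O: 3 × 15.999 = 47.997
Sum: 1×79.904 + 10×12.011 + 10×1.008 + 1×14.007 + 3×15.999 = 272.098 → 272.10 g/mol.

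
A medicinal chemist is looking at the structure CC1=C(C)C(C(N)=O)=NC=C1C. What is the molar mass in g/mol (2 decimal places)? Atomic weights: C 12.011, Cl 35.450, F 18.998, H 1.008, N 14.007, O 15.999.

First, the molecular formula is C9H12N2O (counting implicit H from valence).
  C: 9 × 12.011 = 108.099
  H: 12 × 1.008 = 12.096
  N: 2 × 14.007 = 28.014
  O: 1 × 15.999 = 15.999
Sum: 9×12.011 + 12×1.008 + 2×14.007 + 1×15.999 = 164.208 → 164.21 g/mol.

164.21 g/mol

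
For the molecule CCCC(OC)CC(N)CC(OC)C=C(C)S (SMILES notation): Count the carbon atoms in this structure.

13

Count every carbon token in the SMILES (each C, including those in ring-closure positions and inside branches).
Carbon count: 13.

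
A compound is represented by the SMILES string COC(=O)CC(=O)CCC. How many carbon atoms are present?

Count every carbon token in the SMILES (each C, including those in ring-closure positions and inside branches).
Carbon count: 7.

7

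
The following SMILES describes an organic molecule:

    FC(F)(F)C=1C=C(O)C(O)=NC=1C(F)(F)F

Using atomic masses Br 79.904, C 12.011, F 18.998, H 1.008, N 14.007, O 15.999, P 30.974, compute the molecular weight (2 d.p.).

247.09 g/mol

First, the molecular formula is C7H3F6NO2 (counting implicit H from valence).
  C: 7 × 12.011 = 84.077
  F: 6 × 18.998 = 113.988
  H: 3 × 1.008 = 3.024
  N: 1 × 14.007 = 14.007
  O: 2 × 15.999 = 31.998
Sum: 7×12.011 + 6×18.998 + 3×1.008 + 1×14.007 + 2×15.999 = 247.094 → 247.09 g/mol.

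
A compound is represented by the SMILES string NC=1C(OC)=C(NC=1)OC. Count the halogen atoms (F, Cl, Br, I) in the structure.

0

Scan the SMILES for the halogen motif — none present.
Groups that are present: 2 ether, 1 primary amine.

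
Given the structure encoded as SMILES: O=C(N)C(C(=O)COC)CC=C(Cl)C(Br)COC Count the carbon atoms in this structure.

Count every carbon token in the SMILES (each C, including those in ring-closure positions and inside branches).
Carbon count: 11.

11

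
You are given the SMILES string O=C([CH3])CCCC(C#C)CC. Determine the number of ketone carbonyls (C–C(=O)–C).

The ketone motif appears at heavy-atom position 2 in the SMILES.
Other groups present: 1 alkyne.
Ketone count: 1.

1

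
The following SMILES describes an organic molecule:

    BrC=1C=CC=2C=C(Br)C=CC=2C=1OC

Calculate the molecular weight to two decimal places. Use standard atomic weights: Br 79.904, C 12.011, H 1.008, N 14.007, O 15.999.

315.99 g/mol

First, the molecular formula is C11H8Br2O (counting implicit H from valence).
  Br: 2 × 79.904 = 159.808
  C: 11 × 12.011 = 132.121
  H: 8 × 1.008 = 8.064
  O: 1 × 15.999 = 15.999
Sum: 2×79.904 + 11×12.011 + 8×1.008 + 1×15.999 = 315.992 → 315.99 g/mol.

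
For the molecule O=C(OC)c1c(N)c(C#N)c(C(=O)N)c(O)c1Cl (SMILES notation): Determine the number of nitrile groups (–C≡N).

1

The nitrile motif appears at heavy-atom position 9 in the SMILES.
Other groups present: 1 amide, 1 ester, 1 hydroxyl, 1 primary amine.
Nitrile count: 1.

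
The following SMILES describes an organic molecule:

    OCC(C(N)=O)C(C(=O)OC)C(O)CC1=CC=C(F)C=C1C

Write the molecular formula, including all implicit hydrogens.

Walk through each heavy atom and fill implicit hydrogens from standard valence (C 4, N 3, O 2, S 2, halogen 1):
  atom 1: O, bond orders sum to 1 (valence 2) → 1 H
  atom 2: C, bond orders sum to 2 (valence 4) → 2 H
  atom 3: C, bond orders sum to 3 (valence 4) → 1 H
  atom 4: C, bond orders sum to 4 (valence 4) → 0 H
  atom 5: N, bond orders sum to 1 (valence 3) → 2 H
  atom 6: O, bond orders sum to 2 (valence 2) → 0 H
  atom 7: C, bond orders sum to 3 (valence 4) → 1 H
  atom 8: C, bond orders sum to 4 (valence 4) → 0 H
  atom 9: O, bond orders sum to 2 (valence 2) → 0 H
  atom 10: O, bond orders sum to 2 (valence 2) → 0 H
  atom 11: C, bond orders sum to 1 (valence 4) → 3 H
  atom 12: C, bond orders sum to 3 (valence 4) → 1 H
  atom 13: O, bond orders sum to 1 (valence 2) → 1 H
  atom 14: C, bond orders sum to 2 (valence 4) → 2 H
  atom 15: C, bond orders sum to 4 (valence 4) → 0 H
  atom 16: C, bond orders sum to 3 (valence 4) → 1 H
  atom 17: C, bond orders sum to 3 (valence 4) → 1 H
  atom 18: C, bond orders sum to 4 (valence 4) → 0 H
  atom 19: F (halogen, monovalent) → 0 H
  atom 20: C, bond orders sum to 3 (valence 4) → 1 H
  atom 21: C, bond orders sum to 4 (valence 4) → 0 H
  atom 22: C, bond orders sum to 1 (valence 4) → 3 H
Totals → C:15, H:20, F:1, N:1, O:5.
In Hill order: C15H20FNO5.

C15H20FNO5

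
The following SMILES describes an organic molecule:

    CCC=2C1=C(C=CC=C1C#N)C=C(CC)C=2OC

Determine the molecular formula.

Walk through each heavy atom and fill implicit hydrogens from standard valence (C 4, N 3, O 2, S 2, halogen 1):
  atom 1: C, bond orders sum to 1 (valence 4) → 3 H
  atom 2: C, bond orders sum to 2 (valence 4) → 2 H
  atom 3: C, bond orders sum to 4 (valence 4) → 0 H
  atom 4: C, bond orders sum to 4 (valence 4) → 0 H
  atom 5: C, bond orders sum to 4 (valence 4) → 0 H
  atom 6: C, bond orders sum to 3 (valence 4) → 1 H
  atom 7: C, bond orders sum to 3 (valence 4) → 1 H
  atom 8: C, bond orders sum to 3 (valence 4) → 1 H
  atom 9: C, bond orders sum to 4 (valence 4) → 0 H
  atom 10: C, bond orders sum to 4 (valence 4) → 0 H
  atom 11: N, bond orders sum to 3 (valence 3) → 0 H
  atom 12: C, bond orders sum to 3 (valence 4) → 1 H
  atom 13: C, bond orders sum to 4 (valence 4) → 0 H
  atom 14: C, bond orders sum to 2 (valence 4) → 2 H
  atom 15: C, bond orders sum to 1 (valence 4) → 3 H
  atom 16: C, bond orders sum to 4 (valence 4) → 0 H
  atom 17: O, bond orders sum to 2 (valence 2) → 0 H
  atom 18: C, bond orders sum to 1 (valence 4) → 3 H
Totals → C:16, H:17, N:1, O:1.

C16H17NO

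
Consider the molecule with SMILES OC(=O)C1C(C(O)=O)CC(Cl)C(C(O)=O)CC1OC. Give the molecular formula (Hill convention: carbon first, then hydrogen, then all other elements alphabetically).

C11H15ClO7

Walk through each heavy atom and fill implicit hydrogens from standard valence (C 4, N 3, O 2, S 2, halogen 1):
  atom 1: O, bond orders sum to 1 (valence 2) → 1 H
  atom 2: C, bond orders sum to 4 (valence 4) → 0 H
  atom 3: O, bond orders sum to 2 (valence 2) → 0 H
  atom 4: C, bond orders sum to 3 (valence 4) → 1 H
  atom 5: C, bond orders sum to 3 (valence 4) → 1 H
  atom 6: C, bond orders sum to 4 (valence 4) → 0 H
  atom 7: O, bond orders sum to 1 (valence 2) → 1 H
  atom 8: O, bond orders sum to 2 (valence 2) → 0 H
  atom 9: C, bond orders sum to 2 (valence 4) → 2 H
  atom 10: C, bond orders sum to 3 (valence 4) → 1 H
  atom 11: Cl (halogen, monovalent) → 0 H
  atom 12: C, bond orders sum to 3 (valence 4) → 1 H
  atom 13: C, bond orders sum to 4 (valence 4) → 0 H
  atom 14: O, bond orders sum to 1 (valence 2) → 1 H
  atom 15: O, bond orders sum to 2 (valence 2) → 0 H
  atom 16: C, bond orders sum to 2 (valence 4) → 2 H
  atom 17: C, bond orders sum to 3 (valence 4) → 1 H
  atom 18: O, bond orders sum to 2 (valence 2) → 0 H
  atom 19: C, bond orders sum to 1 (valence 4) → 3 H
Totals → C:11, H:15, Cl:1, O:7.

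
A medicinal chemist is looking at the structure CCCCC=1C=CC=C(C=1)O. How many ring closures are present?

1

In SMILES, each pair of matching ring-closure digits denotes one ring-closing bond; the number of such bonds equals the number of independent rings.
Ring-closure bonds here: 1.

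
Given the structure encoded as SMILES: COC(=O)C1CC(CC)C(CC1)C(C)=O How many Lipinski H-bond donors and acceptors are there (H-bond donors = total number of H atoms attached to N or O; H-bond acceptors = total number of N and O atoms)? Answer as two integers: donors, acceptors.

Donors: find every N or O and count the H atoms it carries.
  atom 2 (O): bond orders sum to 2 → 0 H
  atom 4 (O): bond orders sum to 2 → 0 H
  atom 15 (O): bond orders sum to 2 → 0 H
Lipinski HBD = 0.
Acceptors: N atoms = 0, O atoms = 3 → HBA = 3.

0, 3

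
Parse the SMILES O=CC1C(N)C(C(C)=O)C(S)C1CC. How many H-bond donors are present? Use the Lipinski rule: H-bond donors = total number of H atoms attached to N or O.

Donors: find every N or O and count the H atoms it carries.
  atom 1 (O): bond orders sum to 2 → 0 H
  atom 5 (N): bond orders sum to 1 → 2 H
  atom 9 (O): bond orders sum to 2 → 0 H
Lipinski HBD = 2.

2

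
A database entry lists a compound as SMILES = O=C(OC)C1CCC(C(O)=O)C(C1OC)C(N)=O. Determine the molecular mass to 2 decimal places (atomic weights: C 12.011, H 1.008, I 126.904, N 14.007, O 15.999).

259.26 g/mol

First, the molecular formula is C11H17NO6 (counting implicit H from valence).
  C: 11 × 12.011 = 132.121
  H: 17 × 1.008 = 17.136
  N: 1 × 14.007 = 14.007
  O: 6 × 15.999 = 95.994
Sum: 11×12.011 + 17×1.008 + 1×14.007 + 6×15.999 = 259.258 → 259.26 g/mol.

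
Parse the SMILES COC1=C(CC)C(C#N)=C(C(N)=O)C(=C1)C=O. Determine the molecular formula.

Walk through each heavy atom and fill implicit hydrogens from standard valence (C 4, N 3, O 2, S 2, halogen 1):
  atom 1: C, bond orders sum to 1 (valence 4) → 3 H
  atom 2: O, bond orders sum to 2 (valence 2) → 0 H
  atom 3: C, bond orders sum to 4 (valence 4) → 0 H
  atom 4: C, bond orders sum to 4 (valence 4) → 0 H
  atom 5: C, bond orders sum to 2 (valence 4) → 2 H
  atom 6: C, bond orders sum to 1 (valence 4) → 3 H
  atom 7: C, bond orders sum to 4 (valence 4) → 0 H
  atom 8: C, bond orders sum to 4 (valence 4) → 0 H
  atom 9: N, bond orders sum to 3 (valence 3) → 0 H
  atom 10: C, bond orders sum to 4 (valence 4) → 0 H
  atom 11: C, bond orders sum to 4 (valence 4) → 0 H
  atom 12: N, bond orders sum to 1 (valence 3) → 2 H
  atom 13: O, bond orders sum to 2 (valence 2) → 0 H
  atom 14: C, bond orders sum to 4 (valence 4) → 0 H
  atom 15: C, bond orders sum to 3 (valence 4) → 1 H
  atom 16: C, bond orders sum to 3 (valence 4) → 1 H
  atom 17: O, bond orders sum to 2 (valence 2) → 0 H
Totals → C:12, H:12, N:2, O:3.

C12H12N2O3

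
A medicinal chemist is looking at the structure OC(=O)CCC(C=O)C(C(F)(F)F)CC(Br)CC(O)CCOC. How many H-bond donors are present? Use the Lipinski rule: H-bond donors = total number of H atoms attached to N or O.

2

Donors: find every N or O and count the H atoms it carries.
  atom 1 (O): bond orders sum to 1 → 1 H
  atom 3 (O): bond orders sum to 2 → 0 H
  atom 8 (O): bond orders sum to 2 → 0 H
  atom 19 (O): bond orders sum to 1 → 1 H
  atom 22 (O): bond orders sum to 2 → 0 H
Lipinski HBD = 2.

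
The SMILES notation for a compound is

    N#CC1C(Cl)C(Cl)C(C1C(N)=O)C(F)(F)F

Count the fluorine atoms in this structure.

3

Scan the SMILES for F atoms (remember two-letter symbols like Cl and Br are single atoms).
Fluorine count: 3.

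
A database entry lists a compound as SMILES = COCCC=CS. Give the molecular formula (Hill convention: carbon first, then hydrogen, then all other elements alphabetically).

C5H10OS

Walk through each heavy atom and fill implicit hydrogens from standard valence (C 4, N 3, O 2, S 2, halogen 1):
  atom 1: C, bond orders sum to 1 (valence 4) → 3 H
  atom 2: O, bond orders sum to 2 (valence 2) → 0 H
  atom 3: C, bond orders sum to 2 (valence 4) → 2 H
  atom 4: C, bond orders sum to 2 (valence 4) → 2 H
  atom 5: C, bond orders sum to 3 (valence 4) → 1 H
  atom 6: C, bond orders sum to 3 (valence 4) → 1 H
  atom 7: S, bond orders sum to 1 (valence 2) → 1 H
Totals → C:5, H:10, O:1, S:1.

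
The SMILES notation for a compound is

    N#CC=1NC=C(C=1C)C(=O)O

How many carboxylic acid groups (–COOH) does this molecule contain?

1

The carboxylic acid motif appears at heavy-atom position 9 in the SMILES.
Other groups present: 1 nitrile.
Carboxylic acid count: 1.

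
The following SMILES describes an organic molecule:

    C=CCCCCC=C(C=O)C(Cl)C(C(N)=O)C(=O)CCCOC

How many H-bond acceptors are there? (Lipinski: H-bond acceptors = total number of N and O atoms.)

5

N atoms: 1; O atoms: 4.
Lipinski HBA = 1 + 4 = 5.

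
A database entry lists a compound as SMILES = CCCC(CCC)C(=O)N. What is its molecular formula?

Walk through each heavy atom and fill implicit hydrogens from standard valence (C 4, N 3, O 2, S 2, halogen 1):
  atom 1: C, bond orders sum to 1 (valence 4) → 3 H
  atom 2: C, bond orders sum to 2 (valence 4) → 2 H
  atom 3: C, bond orders sum to 2 (valence 4) → 2 H
  atom 4: C, bond orders sum to 3 (valence 4) → 1 H
  atom 5: C, bond orders sum to 2 (valence 4) → 2 H
  atom 6: C, bond orders sum to 2 (valence 4) → 2 H
  atom 7: C, bond orders sum to 1 (valence 4) → 3 H
  atom 8: C, bond orders sum to 4 (valence 4) → 0 H
  atom 9: O, bond orders sum to 2 (valence 2) → 0 H
  atom 10: N, bond orders sum to 1 (valence 3) → 2 H
Totals → C:8, H:17, N:1, O:1.
In Hill order: C8H17NO.

C8H17NO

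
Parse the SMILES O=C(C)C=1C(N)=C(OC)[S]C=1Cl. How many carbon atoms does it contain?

Count every carbon token in the SMILES (each C, including those in ring-closure positions and inside branches).
Carbon count: 7.

7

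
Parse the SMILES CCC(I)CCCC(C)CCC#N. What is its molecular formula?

Walk through each heavy atom and fill implicit hydrogens from standard valence (C 4, N 3, O 2, S 2, halogen 1):
  atom 1: C, bond orders sum to 1 (valence 4) → 3 H
  atom 2: C, bond orders sum to 2 (valence 4) → 2 H
  atom 3: C, bond orders sum to 3 (valence 4) → 1 H
  atom 4: I (halogen, monovalent) → 0 H
  atom 5: C, bond orders sum to 2 (valence 4) → 2 H
  atom 6: C, bond orders sum to 2 (valence 4) → 2 H
  atom 7: C, bond orders sum to 2 (valence 4) → 2 H
  atom 8: C, bond orders sum to 3 (valence 4) → 1 H
  atom 9: C, bond orders sum to 1 (valence 4) → 3 H
  atom 10: C, bond orders sum to 2 (valence 4) → 2 H
  atom 11: C, bond orders sum to 2 (valence 4) → 2 H
  atom 12: C, bond orders sum to 4 (valence 4) → 0 H
  atom 13: N, bond orders sum to 3 (valence 3) → 0 H
Totals → C:11, H:20, I:1, N:1.
In Hill order: C11H20IN.

C11H20IN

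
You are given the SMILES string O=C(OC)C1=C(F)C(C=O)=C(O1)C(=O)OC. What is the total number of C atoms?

Count every carbon token in the SMILES (each C, including those in ring-closure positions and inside branches).
Carbon count: 9.

9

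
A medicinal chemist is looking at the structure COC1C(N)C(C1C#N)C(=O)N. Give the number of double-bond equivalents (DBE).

Degree of unsaturation = (number of rings) + (number of π bonds).
Ring closures in the SMILES: 1.
π bonds: 1 double bond (each 1 DoU), 1 triple bond (each 2 DoU) → 3 DoU from unsaturation.
Total DoU = 1 + 3 = 4.

4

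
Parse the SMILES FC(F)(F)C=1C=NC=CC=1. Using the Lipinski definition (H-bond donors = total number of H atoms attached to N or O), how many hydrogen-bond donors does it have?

0

Donors: find every N or O and count the H atoms it carries.
  atom 7 (N): bond orders sum to 3 → 0 H
Lipinski HBD = 0.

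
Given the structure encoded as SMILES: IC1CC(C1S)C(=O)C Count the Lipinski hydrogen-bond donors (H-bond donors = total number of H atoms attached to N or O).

0

Donors: find every N or O and count the H atoms it carries.
  atom 8 (O): bond orders sum to 2 → 0 H
Lipinski HBD = 0.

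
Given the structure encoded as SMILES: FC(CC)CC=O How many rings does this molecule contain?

0

In SMILES, each pair of matching ring-closure digits denotes one ring-closing bond; the number of such bonds equals the number of independent rings.
Ring-closure bonds here: 0.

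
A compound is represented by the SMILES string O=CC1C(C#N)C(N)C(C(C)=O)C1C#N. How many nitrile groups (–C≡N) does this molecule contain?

The nitrile motif appears at heavy-atom positions 5, 14 in the SMILES.
Other groups present: 1 aldehyde, 1 ketone, 1 primary amine.
Nitrile count: 2.

2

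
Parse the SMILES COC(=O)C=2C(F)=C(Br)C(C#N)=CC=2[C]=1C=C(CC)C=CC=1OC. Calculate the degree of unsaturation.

11

Molecular formula: C18H15BrFNO3.
DoU = (2C + 2 + N − H − X) / 2, where X is the halogen count and O/S are ignored.
    = (2·18 + 2 + 1 − 15 − 2) / 2 = 22 / 2 = 11.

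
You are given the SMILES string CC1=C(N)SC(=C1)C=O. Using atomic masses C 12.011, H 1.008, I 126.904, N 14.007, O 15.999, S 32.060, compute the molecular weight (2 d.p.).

141.19 g/mol

First, the molecular formula is C6H7NOS (counting implicit H from valence).
  C: 6 × 12.011 = 72.066
  H: 7 × 1.008 = 7.056
  N: 1 × 14.007 = 14.007
  O: 1 × 15.999 = 15.999
  S: 1 × 32.060 = 32.060
Sum: 6×12.011 + 7×1.008 + 1×14.007 + 1×15.999 + 1×32.060 = 141.188 → 141.19 g/mol.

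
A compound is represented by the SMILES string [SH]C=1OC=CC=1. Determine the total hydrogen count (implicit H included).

Walk through each heavy atom and fill implicit hydrogens from standard valence (C 4, N 3, O 2, S 2, halogen 1):
  atom 1: S with explicit H count 1
  atom 2: C, bond orders sum to 4 (valence 4) → 0 H
  atom 3: O, bond orders sum to 2 (valence 2) → 0 H
  atom 4: C, bond orders sum to 3 (valence 4) → 1 H
  atom 5: C, bond orders sum to 3 (valence 4) → 1 H
  atom 6: C, bond orders sum to 3 (valence 4) → 1 H
Total hydrogens: 4.

4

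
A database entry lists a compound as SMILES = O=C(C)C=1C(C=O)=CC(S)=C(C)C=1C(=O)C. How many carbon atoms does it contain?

12

Count every carbon token in the SMILES (each C, including those in ring-closure positions and inside branches).
Carbon count: 12.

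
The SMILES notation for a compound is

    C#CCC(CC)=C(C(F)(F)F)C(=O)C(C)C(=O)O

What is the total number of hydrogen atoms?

13

Walk through each heavy atom and fill implicit hydrogens from standard valence (C 4, N 3, O 2, S 2, halogen 1):
  atom 1: C, bond orders sum to 3 (valence 4) → 1 H
  atom 2: C, bond orders sum to 4 (valence 4) → 0 H
  atom 3: C, bond orders sum to 2 (valence 4) → 2 H
  atom 4: C, bond orders sum to 4 (valence 4) → 0 H
  atom 5: C, bond orders sum to 2 (valence 4) → 2 H
  atom 6: C, bond orders sum to 1 (valence 4) → 3 H
  atom 7: C, bond orders sum to 4 (valence 4) → 0 H
  atom 8: C, bond orders sum to 4 (valence 4) → 0 H
  atom 9: F (halogen, monovalent) → 0 H
  atom 10: F (halogen, monovalent) → 0 H
  atom 11: F (halogen, monovalent) → 0 H
  atom 12: C, bond orders sum to 4 (valence 4) → 0 H
  atom 13: O, bond orders sum to 2 (valence 2) → 0 H
  atom 14: C, bond orders sum to 3 (valence 4) → 1 H
  atom 15: C, bond orders sum to 1 (valence 4) → 3 H
  atom 16: C, bond orders sum to 4 (valence 4) → 0 H
  atom 17: O, bond orders sum to 2 (valence 2) → 0 H
  atom 18: O, bond orders sum to 1 (valence 2) → 1 H
Total hydrogens: 13.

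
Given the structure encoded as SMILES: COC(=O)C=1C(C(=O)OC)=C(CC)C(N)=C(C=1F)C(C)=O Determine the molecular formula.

C14H16FNO5

Walk through each heavy atom and fill implicit hydrogens from standard valence (C 4, N 3, O 2, S 2, halogen 1):
  atom 1: C, bond orders sum to 1 (valence 4) → 3 H
  atom 2: O, bond orders sum to 2 (valence 2) → 0 H
  atom 3: C, bond orders sum to 4 (valence 4) → 0 H
  atom 4: O, bond orders sum to 2 (valence 2) → 0 H
  atom 5: C, bond orders sum to 4 (valence 4) → 0 H
  atom 6: C, bond orders sum to 4 (valence 4) → 0 H
  atom 7: C, bond orders sum to 4 (valence 4) → 0 H
  atom 8: O, bond orders sum to 2 (valence 2) → 0 H
  atom 9: O, bond orders sum to 2 (valence 2) → 0 H
  atom 10: C, bond orders sum to 1 (valence 4) → 3 H
  atom 11: C, bond orders sum to 4 (valence 4) → 0 H
  atom 12: C, bond orders sum to 2 (valence 4) → 2 H
  atom 13: C, bond orders sum to 1 (valence 4) → 3 H
  atom 14: C, bond orders sum to 4 (valence 4) → 0 H
  atom 15: N, bond orders sum to 1 (valence 3) → 2 H
  atom 16: C, bond orders sum to 4 (valence 4) → 0 H
  atom 17: C, bond orders sum to 4 (valence 4) → 0 H
  atom 18: F (halogen, monovalent) → 0 H
  atom 19: C, bond orders sum to 4 (valence 4) → 0 H
  atom 20: C, bond orders sum to 1 (valence 4) → 3 H
  atom 21: O, bond orders sum to 2 (valence 2) → 0 H
Totals → C:14, H:16, F:1, N:1, O:5.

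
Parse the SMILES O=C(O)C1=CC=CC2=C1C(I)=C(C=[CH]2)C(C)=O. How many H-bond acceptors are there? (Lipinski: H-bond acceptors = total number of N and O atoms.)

N atoms: 0; O atoms: 3.
Lipinski HBA = 0 + 3 = 3.

3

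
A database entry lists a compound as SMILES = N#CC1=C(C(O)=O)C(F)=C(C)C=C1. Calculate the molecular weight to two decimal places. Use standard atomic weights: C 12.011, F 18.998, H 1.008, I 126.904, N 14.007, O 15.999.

First, the molecular formula is C9H6FNO2 (counting implicit H from valence).
  C: 9 × 12.011 = 108.099
  F: 1 × 18.998 = 18.998
  H: 6 × 1.008 = 6.048
  N: 1 × 14.007 = 14.007
  O: 2 × 15.999 = 31.998
Sum: 9×12.011 + 1×18.998 + 6×1.008 + 1×14.007 + 2×15.999 = 179.150 → 179.15 g/mol.

179.15 g/mol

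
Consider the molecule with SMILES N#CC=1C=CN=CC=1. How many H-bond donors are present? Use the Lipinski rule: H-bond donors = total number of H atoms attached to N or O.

Donors: find every N or O and count the H atoms it carries.
  atom 1 (N): bond orders sum to 3 → 0 H
  atom 6 (N): bond orders sum to 3 → 0 H
Lipinski HBD = 0.

0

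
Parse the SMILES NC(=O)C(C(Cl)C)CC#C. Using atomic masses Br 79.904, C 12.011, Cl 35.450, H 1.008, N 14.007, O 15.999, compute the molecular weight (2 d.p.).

First, the molecular formula is C7H10ClNO (counting implicit H from valence).
  C: 7 × 12.011 = 84.077
  Cl: 1 × 35.450 = 35.450
  H: 10 × 1.008 = 10.080
  N: 1 × 14.007 = 14.007
  O: 1 × 15.999 = 15.999
Sum: 7×12.011 + 1×35.450 + 10×1.008 + 1×14.007 + 1×15.999 = 159.613 → 159.61 g/mol.

159.61 g/mol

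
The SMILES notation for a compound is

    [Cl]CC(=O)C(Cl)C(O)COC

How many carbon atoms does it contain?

6

Count every carbon token in the SMILES (each C, including those in ring-closure positions and inside branches).
Carbon count: 6.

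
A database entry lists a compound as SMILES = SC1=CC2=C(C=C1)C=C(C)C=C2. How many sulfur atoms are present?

Scan the SMILES for S atoms (remember two-letter symbols like Cl and Br are single atoms).
Sulfur count: 1.

1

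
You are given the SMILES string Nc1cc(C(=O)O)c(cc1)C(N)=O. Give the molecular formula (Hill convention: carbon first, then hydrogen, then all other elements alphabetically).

Walk through each heavy atom and fill implicit hydrogens from standard valence (C 4, N 3, O 2, S 2, halogen 1); for lowercase aromatic atoms, an aromatic c carries 1 H when it has two neighbours and 0 H with three, and aromatic n carries 0 H:
  atom 1: N, bond orders sum to 1 (valence 3) → 2 H
  atom 2: aromatic c, 3 neighbours → 0 H
  atom 3: aromatic c, 2 neighbours → 1 H
  atom 4: aromatic c, 3 neighbours → 0 H
  atom 5: C, bond orders sum to 4 (valence 4) → 0 H
  atom 6: O, bond orders sum to 2 (valence 2) → 0 H
  atom 7: O, bond orders sum to 1 (valence 2) → 1 H
  atom 8: aromatic c, 3 neighbours → 0 H
  atom 9: aromatic c, 2 neighbours → 1 H
  atom 10: aromatic c, 2 neighbours → 1 H
  atom 11: C, bond orders sum to 4 (valence 4) → 0 H
  atom 12: N, bond orders sum to 1 (valence 3) → 2 H
  atom 13: O, bond orders sum to 2 (valence 2) → 0 H
Totals → C:8, H:8, N:2, O:3.

C8H8N2O3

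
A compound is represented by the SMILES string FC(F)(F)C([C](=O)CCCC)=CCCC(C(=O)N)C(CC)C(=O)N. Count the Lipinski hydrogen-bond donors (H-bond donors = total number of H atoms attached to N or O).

4

Donors: find every N or O and count the H atoms it carries.
  atom 7 (O): bond orders sum to 2 → 0 H
  atom 17 (O): bond orders sum to 2 → 0 H
  atom 18 (N): bond orders sum to 1 → 2 H
  atom 23 (O): bond orders sum to 2 → 0 H
  atom 24 (N): bond orders sum to 1 → 2 H
Lipinski HBD = 4.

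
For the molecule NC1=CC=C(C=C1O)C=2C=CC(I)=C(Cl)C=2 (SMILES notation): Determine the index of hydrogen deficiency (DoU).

8

Molecular formula: C12H9ClINO.
DoU = (2C + 2 + N − H − X) / 2, where X is the halogen count and O/S are ignored.
    = (2·12 + 2 + 1 − 9 − 2) / 2 = 16 / 2 = 8.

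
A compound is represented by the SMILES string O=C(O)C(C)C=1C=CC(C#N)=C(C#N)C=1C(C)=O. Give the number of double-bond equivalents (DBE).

Degree of unsaturation = (number of rings) + (number of π bonds).
Ring closures in the SMILES: 1.
π bonds: 5 double bonds (each 1 DoU), 2 triple bonds (each 2 DoU) → 9 DoU from unsaturation.
Total DoU = 1 + 9 = 10.

10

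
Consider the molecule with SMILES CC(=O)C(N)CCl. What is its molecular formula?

Walk through each heavy atom and fill implicit hydrogens from standard valence (C 4, N 3, O 2, S 2, halogen 1):
  atom 1: C, bond orders sum to 1 (valence 4) → 3 H
  atom 2: C, bond orders sum to 4 (valence 4) → 0 H
  atom 3: O, bond orders sum to 2 (valence 2) → 0 H
  atom 4: C, bond orders sum to 3 (valence 4) → 1 H
  atom 5: N, bond orders sum to 1 (valence 3) → 2 H
  atom 6: C, bond orders sum to 2 (valence 4) → 2 H
  atom 7: Cl (halogen, monovalent) → 0 H
Totals → C:4, H:8, Cl:1, N:1, O:1.
In Hill order: C4H8ClNO.

C4H8ClNO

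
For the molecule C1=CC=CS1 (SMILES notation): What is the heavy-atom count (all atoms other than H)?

5

Every atom symbol written in the SMILES (organic subset) is one heavy atom; implicit H are not written.
Heavy atoms by element → C:4, S:1.
Total: 5.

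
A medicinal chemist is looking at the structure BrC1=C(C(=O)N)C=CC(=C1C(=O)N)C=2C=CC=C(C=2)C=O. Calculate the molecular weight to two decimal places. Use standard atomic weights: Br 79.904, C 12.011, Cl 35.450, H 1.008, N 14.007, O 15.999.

First, the molecular formula is C15H11BrN2O3 (counting implicit H from valence).
  Br: 1 × 79.904 = 79.904
  C: 15 × 12.011 = 180.165
  H: 11 × 1.008 = 11.088
  N: 2 × 14.007 = 28.014
  O: 3 × 15.999 = 47.997
Sum: 1×79.904 + 15×12.011 + 11×1.008 + 2×14.007 + 3×15.999 = 347.168 → 347.17 g/mol.

347.17 g/mol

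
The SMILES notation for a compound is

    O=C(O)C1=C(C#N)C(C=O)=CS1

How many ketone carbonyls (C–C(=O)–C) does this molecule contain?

0

Scan the SMILES for the ketone motif — none present.
Groups that are present: 1 aldehyde, 1 carboxylic acid, 1 nitrile.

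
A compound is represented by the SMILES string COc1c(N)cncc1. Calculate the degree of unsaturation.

4

Molecular formula: C6H8N2O.
DoU = (2C + 2 + N − H − X) / 2, where X is the halogen count and O/S are ignored.
    = (2·6 + 2 + 2 − 8 − 0) / 2 = 8 / 2 = 4.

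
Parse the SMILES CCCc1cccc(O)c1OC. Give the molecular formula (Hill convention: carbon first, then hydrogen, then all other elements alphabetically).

Walk through each heavy atom and fill implicit hydrogens from standard valence (C 4, N 3, O 2, S 2, halogen 1); for lowercase aromatic atoms, an aromatic c carries 1 H when it has two neighbours and 0 H with three, and aromatic n carries 0 H:
  atom 1: C, bond orders sum to 1 (valence 4) → 3 H
  atom 2: C, bond orders sum to 2 (valence 4) → 2 H
  atom 3: C, bond orders sum to 2 (valence 4) → 2 H
  atom 4: aromatic c, 3 neighbours → 0 H
  atom 5: aromatic c, 2 neighbours → 1 H
  atom 6: aromatic c, 2 neighbours → 1 H
  atom 7: aromatic c, 2 neighbours → 1 H
  atom 8: aromatic c, 3 neighbours → 0 H
  atom 9: O, bond orders sum to 1 (valence 2) → 1 H
  atom 10: aromatic c, 3 neighbours → 0 H
  atom 11: O, bond orders sum to 2 (valence 2) → 0 H
  atom 12: C, bond orders sum to 1 (valence 4) → 3 H
Totals → C:10, H:14, O:2.

C10H14O2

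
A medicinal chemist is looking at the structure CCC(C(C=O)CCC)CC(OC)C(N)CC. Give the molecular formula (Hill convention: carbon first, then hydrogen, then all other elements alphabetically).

Walk through each heavy atom and fill implicit hydrogens from standard valence (C 4, N 3, O 2, S 2, halogen 1):
  atom 1: C, bond orders sum to 1 (valence 4) → 3 H
  atom 2: C, bond orders sum to 2 (valence 4) → 2 H
  atom 3: C, bond orders sum to 3 (valence 4) → 1 H
  atom 4: C, bond orders sum to 3 (valence 4) → 1 H
  atom 5: C, bond orders sum to 3 (valence 4) → 1 H
  atom 6: O, bond orders sum to 2 (valence 2) → 0 H
  atom 7: C, bond orders sum to 2 (valence 4) → 2 H
  atom 8: C, bond orders sum to 2 (valence 4) → 2 H
  atom 9: C, bond orders sum to 1 (valence 4) → 3 H
  atom 10: C, bond orders sum to 2 (valence 4) → 2 H
  atom 11: C, bond orders sum to 3 (valence 4) → 1 H
  atom 12: O, bond orders sum to 2 (valence 2) → 0 H
  atom 13: C, bond orders sum to 1 (valence 4) → 3 H
  atom 14: C, bond orders sum to 3 (valence 4) → 1 H
  atom 15: N, bond orders sum to 1 (valence 3) → 2 H
  atom 16: C, bond orders sum to 2 (valence 4) → 2 H
  atom 17: C, bond orders sum to 1 (valence 4) → 3 H
Totals → C:14, H:29, N:1, O:2.
In Hill order: C14H29NO2.

C14H29NO2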